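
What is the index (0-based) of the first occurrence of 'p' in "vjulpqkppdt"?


Input string: 'vjulpqkppdt'
Target: 'p'
Scanning left to right: s[0]='v', s[1]='j', s[2]='u', s[3]='l', s[4]='p'
First match at index: 4


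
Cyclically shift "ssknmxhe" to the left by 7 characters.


Input: 'ssknmxhe', shift = 7
Operation: split at index 7 and swap parts
Front part s[0:7] = 'ssknmxh'
Back part s[7:] = 'e'
Rotated = back + front = 'e' + 'ssknmxh'
Result: essknmxh


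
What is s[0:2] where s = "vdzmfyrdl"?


Input string: 'vdzmfyrdl'
Operation: slice [0:2]
Extract characters: s[0]='v', s[1]='d'
Result: vd


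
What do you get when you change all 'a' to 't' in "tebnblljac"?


Input string: 'tebnblljac'
Operation: replace 'a' with 't'
Positions of 'a': 8
After replacement: tebnblljtc


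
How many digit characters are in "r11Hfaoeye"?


Input string: 'r11Hfaoeye'
Operation: count digit characters (0-9)
Scan: 'r', '1'(digit), '1'(digit), 'H', 'f', 'a', 'o', 'e', 'y', 'e'
Digits found: 2
Result: 2


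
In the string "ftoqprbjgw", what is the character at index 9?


Input string: 'ftoqprbjgw'
Operation: get character at index 9
Index mapping: s[0]='f', s[1]='t', s[2]='o', s[3]='q', s[4]='p', s[5]='r', s[6]='b', s[7]='j', s[8]='g', s[9]='w'
Result: 'w'


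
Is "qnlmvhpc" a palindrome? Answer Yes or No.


Input string: 'qnlmvhpc'
Reversed: 'cphvmlnq'
Compare pairs: s[0]='q' vs s[7]='c' (mismatch), s[1]='n' vs s[6]='p' (mismatch), s[2]='l' vs s[5]='h' (mismatch), s[3]='m' vs s[4]='v' (mismatch)
Palindrome: No


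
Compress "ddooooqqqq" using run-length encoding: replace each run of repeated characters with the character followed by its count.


Input: 'ddooooqqqq'
Operation: identify consecutive runs
Runs: 'dd' -> d2, 'oooo' -> o4, 'qqqq' -> q4
Encoded: d2o4q4


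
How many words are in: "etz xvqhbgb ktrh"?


Input string: 'etz xvqhbgb ktrh'
Operation: split by spaces
Words found: 'etz', 'xvqhbgb', 'ktrh'
Word count: 3


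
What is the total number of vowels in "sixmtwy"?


Input string: 'sixmtwy'
Operation: count vowels (a, e, i, o, u)
Scan: s[0]='s', s[1]='i' (vowel), s[2]='x', s[3]='m', s[4]='t', s[5]='w', s[6]='y'
Vowels found: 1
Result: 1


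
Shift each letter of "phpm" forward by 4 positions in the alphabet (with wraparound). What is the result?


Input: 'phpm', shift = 4
Operation: for each letter, (position + 4) mod 26
Mapping: 'p'(15+4=19)->'t', 'h'(7+4=11)->'l', 'p'(15+4=19)->'t', 'm'(12+4=16)->'q'
Result: tltq


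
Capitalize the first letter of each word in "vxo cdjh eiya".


Input string: 'vxo cdjh eiya'
Operation: capitalize first letter of each word
Word transformations: 'vxo'->'Vxo', 'cdjh'->'Cdjh', 'eiya'->'Eiya'
Result: Vxo Cdjh Eiya


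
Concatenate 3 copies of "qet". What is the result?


Input string: 'qet'
Operation: repeat 3 times
Concatenation: 'qet' + 'qet' + 'qet'
Result: qetqetqet


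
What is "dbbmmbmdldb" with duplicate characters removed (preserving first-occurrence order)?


Input: 'dbbmmbmdldb'
Operation: keep first occurrence of each character
Scan: s[0]='d' new -> keep; s[1]='b' new -> keep; s[2]='b' seen -> skip; s[3]='m' new -> keep; s[4]='m' seen -> skip; s[5]='b' seen -> skip; s[6]='m' seen -> skip; s[7]='d' seen -> skip; s[8]='l' new -> keep; s[9]='d' seen -> skip; s[10]='b' seen -> skip
Result: dbml


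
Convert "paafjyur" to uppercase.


Input string: 'paafjyur'
Operation: convert each letter to uppercase
Mapping: 'p'->'P', 'a'->'A', 'a'->'A', 'f'->'F', 'j'->'J', 'y'->'Y', 'u'->'U', 'r'->'R'
Result: PAAFJYUR


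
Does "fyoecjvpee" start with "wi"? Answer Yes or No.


Input string: 'fyoecjvpee'
Prefix to check: 'wi'
First 2 characters of input: 'fy'
Match: False
Result: No


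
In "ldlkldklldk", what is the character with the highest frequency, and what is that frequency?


Input: 'ldlkldklldk'
Operation: tally each character
Counts: 'd':3, 'k':3, 'l':5
Maximum: 'l' appears 5 times


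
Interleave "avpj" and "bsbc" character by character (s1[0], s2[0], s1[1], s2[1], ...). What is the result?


String 1: 'avpj'
String 2: 'bsbc'
Operation: alternate characters
Pairs: 'a'+'b', 'v'+'s', 'p'+'b', 'j'+'c'
Result: abvspbjc


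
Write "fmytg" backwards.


Input string: 'fmytg'
Operation: reverse character order
Original order: 'f' -> 'm' -> 'y' -> 't' -> 'g'
Reversed order: 'g' -> 't' -> 'y' -> 'm' -> 'f'
Result: gtymf


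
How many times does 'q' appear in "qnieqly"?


Input string: 'qnieqly'
Target character: 'q'
Scan each position: s[0]='q', s[4]='q'
Matches found at indices: 0, 4
Total: 2


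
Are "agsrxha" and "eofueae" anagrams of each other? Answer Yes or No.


String 1: 'agsrxha' -> sorted: 'aaghrsx'
String 2: 'eofueae' -> sorted: 'aeeefou'
Compare sorted forms: 'aaghrsx' != 'aeeefou'
Anagram: No


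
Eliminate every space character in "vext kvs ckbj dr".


Input string: 'vext kvs ckbj dr'
Operation: remove all spaces
Words: 'vext', 'kvs', 'ckbj', 'dr'
Join without spaces: vextkvsckbjdr


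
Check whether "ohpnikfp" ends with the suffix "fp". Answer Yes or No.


Input string: 'ohpnikfp'
Suffix to check: 'fp'
Last 2 characters of input: 'fp'
Match: True
Result: Yes


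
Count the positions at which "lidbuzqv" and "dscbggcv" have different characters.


String 1: 'lidbuzqv'
String 2: 'dscbggcv'
Compare each position: pos 0: 'l'!='d', pos 1: 'i'!='s', pos 2: 'd'!='c', pos 3: 'b'=='b', pos 4: 'u'!='g', pos 5: 'z'!='g', pos 6: 'q'!='c', pos 7: 'v'=='v'
Differing positions: 6
Hamming distance: 6


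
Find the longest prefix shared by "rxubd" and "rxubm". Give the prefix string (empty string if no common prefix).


String 1: 'rxubd'
String 2: 'rxubm'
Compare position by position:
pos 0: 'r' vs 'r' match
pos 1: 'x' vs 'x' match
pos 2: 'u' vs 'u' match
pos 3: 'b' vs 'b' match
pos 4: 'd' vs 'm' differ -> stop
Longest common prefix: "rxub" (length 4)


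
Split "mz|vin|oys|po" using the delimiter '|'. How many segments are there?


Input string: 'mz|vin|oys|po'
Delimiter: '|'
Split result: 'mz', 'vin', 'oys', 'po'
Number of parts: 4


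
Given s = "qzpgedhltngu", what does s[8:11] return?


Input string: 'qzpgedhltngu'
Operation: slice [8:11]
Extract characters: s[8]='t', s[9]='n', s[10]='g'
Result: tng


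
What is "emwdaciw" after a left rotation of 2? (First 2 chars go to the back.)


Input: 'emwdaciw', shift = 2
Operation: split at index 2 and swap parts
Front part s[0:2] = 'em'
Back part s[2:] = 'wdaciw'
Rotated = back + front = 'wdaciw' + 'em'
Result: wdaciwem


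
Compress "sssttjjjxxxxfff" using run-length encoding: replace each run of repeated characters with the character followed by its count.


Input: 'sssttjjjxxxxfff'
Operation: identify consecutive runs
Runs: 'sss' -> s3, 'tt' -> t2, 'jjj' -> j3, 'xxxx' -> x4, 'fff' -> f3
Encoded: s3t2j3x4f3


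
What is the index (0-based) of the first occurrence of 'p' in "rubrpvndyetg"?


Input string: 'rubrpvndyetg'
Target: 'p'
Scanning left to right: s[0]='r', s[1]='u', s[2]='b', s[3]='r', s[4]='p'
First match at index: 4


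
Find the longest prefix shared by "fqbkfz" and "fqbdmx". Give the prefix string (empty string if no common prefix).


String 1: 'fqbkfz'
String 2: 'fqbdmx'
Compare position by position:
pos 0: 'f' vs 'f' match
pos 1: 'q' vs 'q' match
pos 2: 'b' vs 'b' match
pos 3: 'k' vs 'd' differ -> stop
Longest common prefix: "fqb" (length 3)


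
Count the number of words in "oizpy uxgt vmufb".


Input string: 'oizpy uxgt vmufb'
Operation: split by spaces
Words found: 'oizpy', 'uxgt', 'vmufb'
Word count: 3


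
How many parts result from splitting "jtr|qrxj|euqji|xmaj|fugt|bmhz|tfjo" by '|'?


Input string: 'jtr|qrxj|euqji|xmaj|fugt|bmhz|tfjo'
Delimiter: '|'
Split result: 'jtr', 'qrxj', 'euqji', 'xmaj', 'fugt', 'bmhz', 'tfjo'
Number of parts: 7


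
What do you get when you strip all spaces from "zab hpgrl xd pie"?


Input string: 'zab hpgrl xd pie'
Operation: remove all spaces
Words: 'zab', 'hpgrl', 'xd', 'pie'
Join without spaces: zabhpgrlxdpie


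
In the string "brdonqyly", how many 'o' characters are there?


Input string: 'brdonqyly'
Target character: 'o'
Scan each position: s[3]='o'
Matches found at indices: 3
Total: 1


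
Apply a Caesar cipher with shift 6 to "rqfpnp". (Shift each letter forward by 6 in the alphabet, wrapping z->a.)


Input: 'rqfpnp', shift = 6
Operation: for each letter, (position + 6) mod 26
Mapping: 'r'(17+6=23)->'x', 'q'(16+6=22)->'w', 'f'(5+6=11)->'l', 'p'(15+6=21)->'v', 'n'(13+6=19)->'t', 'p'(15+6=21)->'v'
Result: xwlvtv


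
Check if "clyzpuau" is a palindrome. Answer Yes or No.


Input string: 'clyzpuau'
Reversed: 'uaupzylc'
Compare pairs: s[0]='c' vs s[7]='u' (mismatch), s[1]='l' vs s[6]='a' (mismatch), s[2]='y' vs s[5]='u' (mismatch), s[3]='z' vs s[4]='p' (mismatch)
Palindrome: No


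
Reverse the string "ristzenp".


Input string: 'ristzenp'
Operation: reverse character order
Original order: 'r' -> 'i' -> 's' -> 't' -> 'z' -> 'e' -> 'n' -> 'p'
Reversed order: 'p' -> 'n' -> 'e' -> 'z' -> 't' -> 's' -> 'i' -> 'r'
Result: pneztsir


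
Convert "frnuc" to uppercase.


Input string: 'frnuc'
Operation: convert each letter to uppercase
Mapping: 'f'->'F', 'r'->'R', 'n'->'N', 'u'->'U', 'c'->'C'
Result: FRNUC


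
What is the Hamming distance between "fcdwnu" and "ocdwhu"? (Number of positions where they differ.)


String 1: 'fcdwnu'
String 2: 'ocdwhu'
Compare each position: pos 0: 'f'!='o', pos 1: 'c'=='c', pos 2: 'd'=='d', pos 3: 'w'=='w', pos 4: 'n'!='h', pos 5: 'u'=='u'
Differing positions: 2
Hamming distance: 2


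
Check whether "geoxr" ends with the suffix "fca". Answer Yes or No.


Input string: 'geoxr'
Suffix to check: 'fca'
Last 3 characters of input: 'oxr'
Match: False
Result: No


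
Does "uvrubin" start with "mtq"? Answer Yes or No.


Input string: 'uvrubin'
Prefix to check: 'mtq'
First 3 characters of input: 'uvr'
Match: False
Result: No


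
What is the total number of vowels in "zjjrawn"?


Input string: 'zjjrawn'
Operation: count vowels (a, e, i, o, u)
Scan: s[0]='z', s[1]='j', s[2]='j', s[3]='r', s[4]='a' (vowel), s[5]='w', s[6]='n'
Vowels found: 1
Result: 1


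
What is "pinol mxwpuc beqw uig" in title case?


Input string: 'pinol mxwpuc beqw uig'
Operation: capitalize first letter of each word
Word transformations: 'pinol'->'Pinol', 'mxwpuc'->'Mxwpuc', 'beqw'->'Beqw', 'uig'->'Uig'
Result: Pinol Mxwpuc Beqw Uig


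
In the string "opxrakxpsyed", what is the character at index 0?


Input string: 'opxrakxpsyed'
Operation: get character at index 0
Index mapping: s[0]='o'
Result: 'o'


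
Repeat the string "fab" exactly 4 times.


Input string: 'fab'
Operation: repeat 4 times
Concatenation: 'fab' + 'fab' + 'fab' + 'fab'
Result: fabfabfabfab


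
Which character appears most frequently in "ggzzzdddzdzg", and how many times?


Input: 'ggzzzdddzdzg'
Operation: tally each character
Counts: 'd':4, 'g':3, 'z':5
Maximum: 'z' appears 5 times


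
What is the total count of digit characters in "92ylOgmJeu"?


Input string: '92ylOgmJeu'
Operation: count digit characters (0-9)
Scan: '9'(digit), '2'(digit), 'y', 'l', 'O', 'g', 'm', 'J', 'e', 'u'
Digits found: 2
Result: 2


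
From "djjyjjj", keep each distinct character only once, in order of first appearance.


Input: 'djjyjjj'
Operation: keep first occurrence of each character
Scan: s[0]='d' new -> keep; s[1]='j' new -> keep; s[2]='j' seen -> skip; s[3]='y' new -> keep; s[4]='j' seen -> skip; s[5]='j' seen -> skip; s[6]='j' seen -> skip
Result: djy


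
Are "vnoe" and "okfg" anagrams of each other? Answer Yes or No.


String 1: 'vnoe' -> sorted: 'enov'
String 2: 'okfg' -> sorted: 'fgko'
Compare sorted forms: 'enov' != 'fgko'
Anagram: No


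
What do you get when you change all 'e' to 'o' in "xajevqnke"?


Input string: 'xajevqnke'
Operation: replace 'e' with 'o'
Positions of 'e': 3, 8
After replacement: xajovqnko


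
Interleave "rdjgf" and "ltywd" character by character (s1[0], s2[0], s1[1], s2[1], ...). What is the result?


String 1: 'rdjgf'
String 2: 'ltywd'
Operation: alternate characters
Pairs: 'r'+'l', 'd'+'t', 'j'+'y', 'g'+'w', 'f'+'d'
Result: rldtjygwfd


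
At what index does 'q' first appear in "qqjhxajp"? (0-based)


Input string: 'qqjhxajp'
Target: 'q'
Scanning left to right: s[0]='q'
First match at index: 0


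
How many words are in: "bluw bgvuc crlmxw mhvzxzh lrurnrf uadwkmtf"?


Input string: 'bluw bgvuc crlmxw mhvzxzh lrurnrf uadwkmtf'
Operation: split by spaces
Words found: 'bluw', 'bgvuc', 'crlmxw', 'mhvzxzh', 'lrurnrf', 'uadwkmtf'
Word count: 6


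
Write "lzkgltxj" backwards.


Input string: 'lzkgltxj'
Operation: reverse character order
Original order: 'l' -> 'z' -> 'k' -> 'g' -> 'l' -> 't' -> 'x' -> 'j'
Reversed order: 'j' -> 'x' -> 't' -> 'l' -> 'g' -> 'k' -> 'z' -> 'l'
Result: jxtlgkzl


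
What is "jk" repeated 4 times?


Input string: 'jk'
Operation: repeat 4 times
Concatenation: 'jk' + 'jk' + 'jk' + 'jk'
Result: jkjkjkjk


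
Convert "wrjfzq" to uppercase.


Input string: 'wrjfzq'
Operation: convert each letter to uppercase
Mapping: 'w'->'W', 'r'->'R', 'j'->'J', 'f'->'F', 'z'->'Z', 'q'->'Q'
Result: WRJFZQ


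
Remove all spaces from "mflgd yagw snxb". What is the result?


Input string: 'mflgd yagw snxb'
Operation: remove all spaces
Words: 'mflgd', 'yagw', 'snxb'
Join without spaces: mflgdyagwsnxb


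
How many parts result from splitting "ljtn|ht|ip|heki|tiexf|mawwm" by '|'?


Input string: 'ljtn|ht|ip|heki|tiexf|mawwm'
Delimiter: '|'
Split result: 'ljtn', 'ht', 'ip', 'heki', 'tiexf', 'mawwm'
Number of parts: 6


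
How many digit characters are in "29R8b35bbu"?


Input string: '29R8b35bbu'
Operation: count digit characters (0-9)
Scan: '2'(digit), '9'(digit), 'R', '8'(digit), 'b', '3'(digit), '5'(digit), 'b', 'b', 'u'
Digits found: 5
Result: 5


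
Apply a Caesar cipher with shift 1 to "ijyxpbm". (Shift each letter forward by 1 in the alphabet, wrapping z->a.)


Input: 'ijyxpbm', shift = 1
Operation: for each letter, (position + 1) mod 26
Mapping: 'i'(8+1=9)->'j', 'j'(9+1=10)->'k', 'y'(24+1=25)->'z', 'x'(23+1=24)->'y', 'p'(15+1=16)->'q', 'b'(1+1=2)->'c', 'm'(12+1=13)->'n'
Result: jkzyqcn


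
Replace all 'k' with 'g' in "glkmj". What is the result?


Input string: 'glkmj'
Operation: replace 'k' with 'g'
Positions of 'k': 2
After replacement: glgmj


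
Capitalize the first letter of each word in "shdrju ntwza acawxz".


Input string: 'shdrju ntwza acawxz'
Operation: capitalize first letter of each word
Word transformations: 'shdrju'->'Shdrju', 'ntwza'->'Ntwza', 'acawxz'->'Acawxz'
Result: Shdrju Ntwza Acawxz


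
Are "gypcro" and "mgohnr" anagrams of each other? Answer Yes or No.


String 1: 'gypcro' -> sorted: 'cgopry'
String 2: 'mgohnr' -> sorted: 'ghmnor'
Compare sorted forms: 'cgopry' != 'ghmnor'
Anagram: No


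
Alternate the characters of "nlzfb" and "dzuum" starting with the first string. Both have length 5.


String 1: 'nlzfb'
String 2: 'dzuum'
Operation: alternate characters
Pairs: 'n'+'d', 'l'+'z', 'z'+'u', 'f'+'u', 'b'+'m'
Result: ndlzzufubm


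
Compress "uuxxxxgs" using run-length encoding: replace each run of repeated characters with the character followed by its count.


Input: 'uuxxxxgs'
Operation: identify consecutive runs
Runs: 'uu' -> u2, 'xxxx' -> x4, 'g' -> g1, 's' -> s1
Encoded: u2x4g1s1


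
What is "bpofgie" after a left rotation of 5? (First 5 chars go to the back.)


Input: 'bpofgie', shift = 5
Operation: split at index 5 and swap parts
Front part s[0:5] = 'bpofg'
Back part s[5:] = 'ie'
Rotated = back + front = 'ie' + 'bpofg'
Result: iebpofg


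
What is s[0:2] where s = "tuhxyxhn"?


Input string: 'tuhxyxhn'
Operation: slice [0:2]
Extract characters: s[0]='t', s[1]='u'
Result: tu


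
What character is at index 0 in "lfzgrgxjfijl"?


Input string: 'lfzgrgxjfijl'
Operation: get character at index 0
Index mapping: s[0]='l'
Result: 'l'


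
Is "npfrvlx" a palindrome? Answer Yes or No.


Input string: 'npfrvlx'
Reversed: 'xlvrfpn'
Compare pairs: s[0]='n' vs s[6]='x' (mismatch), s[1]='p' vs s[5]='l' (mismatch), s[2]='f' vs s[4]='v' (mismatch)
Palindrome: No


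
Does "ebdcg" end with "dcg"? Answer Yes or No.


Input string: 'ebdcg'
Suffix to check: 'dcg'
Last 3 characters of input: 'dcg'
Match: True
Result: Yes


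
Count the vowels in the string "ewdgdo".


Input string: 'ewdgdo'
Operation: count vowels (a, e, i, o, u)
Scan: s[0]='e' (vowel), s[1]='w', s[2]='d', s[3]='g', s[4]='d', s[5]='o' (vowel)
Vowels found: 2
Result: 2


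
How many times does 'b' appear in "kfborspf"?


Input string: 'kfborspf'
Target character: 'b'
Scan each position: s[2]='b'
Matches found at indices: 2
Total: 1


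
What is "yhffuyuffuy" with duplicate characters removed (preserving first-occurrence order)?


Input: 'yhffuyuffuy'
Operation: keep first occurrence of each character
Scan: s[0]='y' new -> keep; s[1]='h' new -> keep; s[2]='f' new -> keep; s[3]='f' seen -> skip; s[4]='u' new -> keep; s[5]='y' seen -> skip; s[6]='u' seen -> skip; s[7]='f' seen -> skip; s[8]='f' seen -> skip; s[9]='u' seen -> skip; s[10]='y' seen -> skip
Result: yhfu


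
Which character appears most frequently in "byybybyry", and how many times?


Input: 'byybybyry'
Operation: tally each character
Counts: 'b':3, 'r':1, 'y':5
Maximum: 'y' appears 5 times


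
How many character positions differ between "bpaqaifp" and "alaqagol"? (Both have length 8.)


String 1: 'bpaqaifp'
String 2: 'alaqagol'
Compare each position: pos 0: 'b'!='a', pos 1: 'p'!='l', pos 2: 'a'=='a', pos 3: 'q'=='q', pos 4: 'a'=='a', pos 5: 'i'!='g', pos 6: 'f'!='o', pos 7: 'p'!='l'
Differing positions: 5
Hamming distance: 5


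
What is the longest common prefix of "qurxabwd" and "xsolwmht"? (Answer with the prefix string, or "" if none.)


String 1: 'qurxabwd'
String 2: 'xsolwmht'
Compare position by position:
pos 0: 'q' vs 'x' differ -> stop
Longest common prefix: "" (length 0)


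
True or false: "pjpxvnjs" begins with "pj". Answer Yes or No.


Input string: 'pjpxvnjs'
Prefix to check: 'pj'
First 2 characters of input: 'pj'
Match: True
Result: Yes


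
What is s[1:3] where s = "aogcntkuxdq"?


Input string: 'aogcntkuxdq'
Operation: slice [1:3]
Extract characters: s[1]='o', s[2]='g'
Result: og


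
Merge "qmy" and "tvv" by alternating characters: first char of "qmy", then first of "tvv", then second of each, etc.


String 1: 'qmy'
String 2: 'tvv'
Operation: alternate characters
Pairs: 'q'+'t', 'm'+'v', 'y'+'v'
Result: qtmvyv


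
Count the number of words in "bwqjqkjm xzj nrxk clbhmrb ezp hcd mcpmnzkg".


Input string: 'bwqjqkjm xzj nrxk clbhmrb ezp hcd mcpmnzkg'
Operation: split by spaces
Words found: 'bwqjqkjm', 'xzj', 'nrxk', 'clbhmrb', 'ezp', 'hcd', 'mcpmnzkg'
Word count: 7


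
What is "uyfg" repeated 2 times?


Input string: 'uyfg'
Operation: repeat 2 times
Concatenation: 'uyfg' + 'uyfg'
Result: uyfguyfg


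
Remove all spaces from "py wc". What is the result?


Input string: 'py wc'
Operation: remove all spaces
Words: 'py', 'wc'
Join without spaces: pywc


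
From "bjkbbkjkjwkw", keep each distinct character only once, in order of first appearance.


Input: 'bjkbbkjkjwkw'
Operation: keep first occurrence of each character
Scan: s[0]='b' new -> keep; s[1]='j' new -> keep; s[2]='k' new -> keep; s[3]='b' seen -> skip; s[4]='b' seen -> skip; s[5]='k' seen -> skip; s[6]='j' seen -> skip; s[7]='k' seen -> skip; s[8]='j' seen -> skip; s[9]='w' new -> keep; s[10]='k' seen -> skip; s[11]='w' seen -> skip
Result: bjkw


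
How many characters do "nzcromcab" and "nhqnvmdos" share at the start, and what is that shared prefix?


String 1: 'nzcromcab'
String 2: 'nhqnvmdos'
Compare position by position:
pos 0: 'n' vs 'n' match
pos 1: 'z' vs 'h' differ -> stop
Longest common prefix: "n" (length 1)


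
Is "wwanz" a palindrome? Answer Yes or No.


Input string: 'wwanz'
Reversed: 'znaww'
Compare pairs: s[0]='w' vs s[4]='z' (mismatch), s[1]='w' vs s[3]='n' (mismatch)
Palindrome: No


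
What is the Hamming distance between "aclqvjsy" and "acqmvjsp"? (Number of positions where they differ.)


String 1: 'aclqvjsy'
String 2: 'acqmvjsp'
Compare each position: pos 0: 'a'=='a', pos 1: 'c'=='c', pos 2: 'l'!='q', pos 3: 'q'!='m', pos 4: 'v'=='v', pos 5: 'j'=='j', pos 6: 's'=='s', pos 7: 'y'!='p'
Differing positions: 3
Hamming distance: 3


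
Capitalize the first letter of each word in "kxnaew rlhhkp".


Input string: 'kxnaew rlhhkp'
Operation: capitalize first letter of each word
Word transformations: 'kxnaew'->'Kxnaew', 'rlhhkp'->'Rlhhkp'
Result: Kxnaew Rlhhkp


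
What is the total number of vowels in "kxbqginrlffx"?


Input string: 'kxbqginrlffx'
Operation: count vowels (a, e, i, o, u)
Scan: s[0]='k', s[1]='x', s[2]='b', s[3]='q', s[4]='g', s[5]='i' (vowel), s[6]='n', s[7]='r', s[8]='l', s[9]='f', s[10]='f', s[11]='x'
Vowels found: 1
Result: 1


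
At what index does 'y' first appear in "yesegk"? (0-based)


Input string: 'yesegk'
Target: 'y'
Scanning left to right: s[0]='y'
First match at index: 0


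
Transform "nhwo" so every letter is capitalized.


Input string: 'nhwo'
Operation: convert each letter to uppercase
Mapping: 'n'->'N', 'h'->'H', 'w'->'W', 'o'->'O'
Result: NHWO


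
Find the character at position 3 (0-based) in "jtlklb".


Input string: 'jtlklb'
Operation: get character at index 3
Index mapping: s[0]='j', s[1]='t', s[2]='l', s[3]='k'
Result: 'k'


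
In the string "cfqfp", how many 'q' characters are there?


Input string: 'cfqfp'
Target character: 'q'
Scan each position: s[2]='q'
Matches found at indices: 2
Total: 1


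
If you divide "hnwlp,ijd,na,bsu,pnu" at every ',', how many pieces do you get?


Input string: 'hnwlp,ijd,na,bsu,pnu'
Delimiter: ','
Split result: 'hnwlp', 'ijd', 'na', 'bsu', 'pnu'
Number of parts: 5


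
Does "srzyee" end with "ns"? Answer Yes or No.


Input string: 'srzyee'
Suffix to check: 'ns'
Last 2 characters of input: 'ee'
Match: False
Result: No


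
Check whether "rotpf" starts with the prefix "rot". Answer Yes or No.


Input string: 'rotpf'
Prefix to check: 'rot'
First 3 characters of input: 'rot'
Match: True
Result: Yes


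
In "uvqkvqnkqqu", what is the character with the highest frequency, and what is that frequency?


Input: 'uvqkvqnkqqu'
Operation: tally each character
Counts: 'k':2, 'n':1, 'q':4, 'u':2, 'v':2
Maximum: 'q' appears 4 times


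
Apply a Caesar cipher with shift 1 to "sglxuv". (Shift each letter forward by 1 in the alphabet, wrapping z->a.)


Input: 'sglxuv', shift = 1
Operation: for each letter, (position + 1) mod 26
Mapping: 's'(18+1=19)->'t', 'g'(6+1=7)->'h', 'l'(11+1=12)->'m', 'x'(23+1=24)->'y', 'u'(20+1=21)->'v', 'v'(21+1=22)->'w'
Result: thmyvw


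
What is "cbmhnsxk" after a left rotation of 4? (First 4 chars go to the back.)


Input: 'cbmhnsxk', shift = 4
Operation: split at index 4 and swap parts
Front part s[0:4] = 'cbmh'
Back part s[4:] = 'nsxk'
Rotated = back + front = 'nsxk' + 'cbmh'
Result: nsxkcbmh


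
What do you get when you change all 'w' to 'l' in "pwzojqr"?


Input string: 'pwzojqr'
Operation: replace 'w' with 'l'
Positions of 'w': 1
After replacement: plzojqr


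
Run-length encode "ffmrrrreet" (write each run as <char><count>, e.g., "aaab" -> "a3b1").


Input: 'ffmrrrreet'
Operation: identify consecutive runs
Runs: 'ff' -> f2, 'm' -> m1, 'rrrr' -> r4, 'ee' -> e2, 't' -> t1
Encoded: f2m1r4e2t1


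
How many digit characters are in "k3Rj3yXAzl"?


Input string: 'k3Rj3yXAzl'
Operation: count digit characters (0-9)
Scan: 'k', '3'(digit), 'R', 'j', '3'(digit), 'y', 'X', 'A', 'z', 'l'
Digits found: 2
Result: 2


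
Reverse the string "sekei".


Input string: 'sekei'
Operation: reverse character order
Original order: 's' -> 'e' -> 'k' -> 'e' -> 'i'
Reversed order: 'i' -> 'e' -> 'k' -> 'e' -> 's'
Result: iekes


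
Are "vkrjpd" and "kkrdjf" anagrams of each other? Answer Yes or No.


String 1: 'vkrjpd' -> sorted: 'djkprv'
String 2: 'kkrdjf' -> sorted: 'dfjkkr'
Compare sorted forms: 'djkprv' != 'dfjkkr'
Anagram: No


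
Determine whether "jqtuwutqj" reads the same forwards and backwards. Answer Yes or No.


Input string: 'jqtuwutqj'
Reversed: 'jqtuwutqj'
Compare pairs: s[0]='j' vs s[8]='j' (match), s[1]='q' vs s[7]='q' (match), s[2]='t' vs s[6]='t' (match), s[3]='u' vs s[5]='u' (match)
Palindrome: Yes


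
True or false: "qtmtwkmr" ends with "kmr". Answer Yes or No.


Input string: 'qtmtwkmr'
Suffix to check: 'kmr'
Last 3 characters of input: 'kmr'
Match: True
Result: Yes


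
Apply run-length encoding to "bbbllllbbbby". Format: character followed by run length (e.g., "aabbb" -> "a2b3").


Input: 'bbbllllbbbby'
Operation: identify consecutive runs
Runs: 'bbb' -> b3, 'llll' -> l4, 'bbbb' -> b4, 'y' -> y1
Encoded: b3l4b4y1


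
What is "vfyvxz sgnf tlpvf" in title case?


Input string: 'vfyvxz sgnf tlpvf'
Operation: capitalize first letter of each word
Word transformations: 'vfyvxz'->'Vfyvxz', 'sgnf'->'Sgnf', 'tlpvf'->'Tlpvf'
Result: Vfyvxz Sgnf Tlpvf


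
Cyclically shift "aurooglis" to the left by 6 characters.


Input: 'aurooglis', shift = 6
Operation: split at index 6 and swap parts
Front part s[0:6] = 'auroog'
Back part s[6:] = 'lis'
Rotated = back + front = 'lis' + 'auroog'
Result: lisauroog


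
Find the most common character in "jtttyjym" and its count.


Input: 'jtttyjym'
Operation: tally each character
Counts: 'j':2, 'm':1, 't':3, 'y':2
Maximum: 't' appears 3 times


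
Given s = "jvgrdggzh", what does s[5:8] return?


Input string: 'jvgrdggzh'
Operation: slice [5:8]
Extract characters: s[5]='g', s[6]='g', s[7]='z'
Result: ggz


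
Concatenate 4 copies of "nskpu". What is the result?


Input string: 'nskpu'
Operation: repeat 4 times
Concatenation: 'nskpu' + 'nskpu' + 'nskpu' + 'nskpu'
Result: nskpunskpunskpunskpu


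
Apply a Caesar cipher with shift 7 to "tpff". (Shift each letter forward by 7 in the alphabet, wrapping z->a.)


Input: 'tpff', shift = 7
Operation: for each letter, (position + 7) mod 26
Mapping: 't'(19+7=26, 26 mod 26=0)->'a', 'p'(15+7=22)->'w', 'f'(5+7=12)->'m', 'f'(5+7=12)->'m'
Result: awmm


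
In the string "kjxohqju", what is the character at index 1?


Input string: 'kjxohqju'
Operation: get character at index 1
Index mapping: s[0]='k', s[1]='j'
Result: 'j'


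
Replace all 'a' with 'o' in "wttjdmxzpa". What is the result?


Input string: 'wttjdmxzpa'
Operation: replace 'a' with 'o'
Positions of 'a': 9
After replacement: wttjdmxzpo


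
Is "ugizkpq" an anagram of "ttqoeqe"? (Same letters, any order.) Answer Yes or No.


String 1: 'ttqoeqe' -> sorted: 'eeoqqtt'
String 2: 'ugizkpq' -> sorted: 'gikpquz'
Compare sorted forms: 'eeoqqtt' != 'gikpquz'
Anagram: No


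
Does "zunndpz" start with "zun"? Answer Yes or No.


Input string: 'zunndpz'
Prefix to check: 'zun'
First 3 characters of input: 'zun'
Match: True
Result: Yes


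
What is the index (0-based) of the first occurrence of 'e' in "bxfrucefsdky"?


Input string: 'bxfrucefsdky'
Target: 'e'
Scanning left to right: s[0]='b', s[1]='x', s[2]='f', s[3]='r', s[4]='u', s[5]='c', s[6]='e'
First match at index: 6


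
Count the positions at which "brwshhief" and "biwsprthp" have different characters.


String 1: 'brwshhief'
String 2: 'biwsprthp'
Compare each position: pos 0: 'b'=='b', pos 1: 'r'!='i', pos 2: 'w'=='w', pos 3: 's'=='s', pos 4: 'h'!='p', pos 5: 'h'!='r', pos 6: 'i'!='t', pos 7: 'e'!='h', pos 8: 'f'!='p'
Differing positions: 6
Hamming distance: 6


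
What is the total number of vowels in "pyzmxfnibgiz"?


Input string: 'pyzmxfnibgiz'
Operation: count vowels (a, e, i, o, u)
Scan: s[0]='p', s[1]='y', s[2]='z', s[3]='m', s[4]='x', s[5]='f', s[6]='n', s[7]='i' (vowel), s[8]='b', s[9]='g', s[10]='i' (vowel), s[11]='z'
Vowels found: 2
Result: 2


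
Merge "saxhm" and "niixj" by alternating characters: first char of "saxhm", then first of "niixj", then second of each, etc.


String 1: 'saxhm'
String 2: 'niixj'
Operation: alternate characters
Pairs: 's'+'n', 'a'+'i', 'x'+'i', 'h'+'x', 'm'+'j'
Result: snaixihxmj


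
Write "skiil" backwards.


Input string: 'skiil'
Operation: reverse character order
Original order: 's' -> 'k' -> 'i' -> 'i' -> 'l'
Reversed order: 'l' -> 'i' -> 'i' -> 'k' -> 's'
Result: liiks


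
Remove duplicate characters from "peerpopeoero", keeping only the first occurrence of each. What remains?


Input: 'peerpopeoero'
Operation: keep first occurrence of each character
Scan: s[0]='p' new -> keep; s[1]='e' new -> keep; s[2]='e' seen -> skip; s[3]='r' new -> keep; s[4]='p' seen -> skip; s[5]='o' new -> keep; s[6]='p' seen -> skip; s[7]='e' seen -> skip; s[8]='o' seen -> skip; s[9]='e' seen -> skip; s[10]='r' seen -> skip; s[11]='o' seen -> skip
Result: pero


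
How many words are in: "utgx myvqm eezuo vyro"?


Input string: 'utgx myvqm eezuo vyro'
Operation: split by spaces
Words found: 'utgx', 'myvqm', 'eezuo', 'vyro'
Word count: 4


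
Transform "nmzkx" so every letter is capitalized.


Input string: 'nmzkx'
Operation: convert each letter to uppercase
Mapping: 'n'->'N', 'm'->'M', 'z'->'Z', 'k'->'K', 'x'->'X'
Result: NMZKX


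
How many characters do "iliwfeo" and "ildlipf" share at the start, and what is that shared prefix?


String 1: 'iliwfeo'
String 2: 'ildlipf'
Compare position by position:
pos 0: 'i' vs 'i' match
pos 1: 'l' vs 'l' match
pos 2: 'i' vs 'd' differ -> stop
Longest common prefix: "il" (length 2)


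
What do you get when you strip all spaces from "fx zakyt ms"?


Input string: 'fx zakyt ms'
Operation: remove all spaces
Words: 'fx', 'zakyt', 'ms'
Join without spaces: fxzakytms


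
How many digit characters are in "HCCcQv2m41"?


Input string: 'HCCcQv2m41'
Operation: count digit characters (0-9)
Scan: 'H', 'C', 'C', 'c', 'Q', 'v', '2'(digit), 'm', '4'(digit), '1'(digit)
Digits found: 3
Result: 3


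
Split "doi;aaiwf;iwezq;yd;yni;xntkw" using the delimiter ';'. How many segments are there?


Input string: 'doi;aaiwf;iwezq;yd;yni;xntkw'
Delimiter: ';'
Split result: 'doi', 'aaiwf', 'iwezq', 'yd', 'yni', 'xntkw'
Number of parts: 6


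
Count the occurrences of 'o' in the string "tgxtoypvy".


Input string: 'tgxtoypvy'
Target character: 'o'
Scan each position: s[4]='o'
Matches found at indices: 4
Total: 1


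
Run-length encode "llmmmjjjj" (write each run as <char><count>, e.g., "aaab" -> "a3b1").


Input: 'llmmmjjjj'
Operation: identify consecutive runs
Runs: 'll' -> l2, 'mmm' -> m3, 'jjjj' -> j4
Encoded: l2m3j4


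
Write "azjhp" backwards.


Input string: 'azjhp'
Operation: reverse character order
Original order: 'a' -> 'z' -> 'j' -> 'h' -> 'p'
Reversed order: 'p' -> 'h' -> 'j' -> 'z' -> 'a'
Result: phjza


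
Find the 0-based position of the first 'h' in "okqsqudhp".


Input string: 'okqsqudhp'
Target: 'h'
Scanning left to right: s[0]='o', s[1]='k', s[2]='q', s[3]='s', s[4]='q', s[5]='u', s[6]='d', s[7]='h'
First match at index: 7


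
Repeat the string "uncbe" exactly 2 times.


Input string: 'uncbe'
Operation: repeat 2 times
Concatenation: 'uncbe' + 'uncbe'
Result: uncbeuncbe


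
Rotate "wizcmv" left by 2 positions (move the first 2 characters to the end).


Input: 'wizcmv', shift = 2
Operation: split at index 2 and swap parts
Front part s[0:2] = 'wi'
Back part s[2:] = 'zcmv'
Rotated = back + front = 'zcmv' + 'wi'
Result: zcmvwi


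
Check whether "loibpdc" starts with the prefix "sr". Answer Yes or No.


Input string: 'loibpdc'
Prefix to check: 'sr'
First 2 characters of input: 'lo'
Match: False
Result: No


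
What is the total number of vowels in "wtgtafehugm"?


Input string: 'wtgtafehugm'
Operation: count vowels (a, e, i, o, u)
Scan: s[0]='w', s[1]='t', s[2]='g', s[3]='t', s[4]='a' (vowel), s[5]='f', s[6]='e' (vowel), s[7]='h', s[8]='u' (vowel), s[9]='g', s[10]='m'
Vowels found: 3
Result: 3


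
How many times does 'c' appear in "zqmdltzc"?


Input string: 'zqmdltzc'
Target character: 'c'
Scan each position: s[7]='c'
Matches found at indices: 7
Total: 1


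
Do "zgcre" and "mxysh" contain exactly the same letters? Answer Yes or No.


String 1: 'zgcre' -> sorted: 'cegrz'
String 2: 'mxysh' -> sorted: 'hmsxy'
Compare sorted forms: 'cegrz' != 'hmsxy'
Anagram: No


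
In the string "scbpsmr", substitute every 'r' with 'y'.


Input string: 'scbpsmr'
Operation: replace 'r' with 'y'
Positions of 'r': 6
After replacement: scbpsmy


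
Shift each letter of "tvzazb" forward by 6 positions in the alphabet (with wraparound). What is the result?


Input: 'tvzazb', shift = 6
Operation: for each letter, (position + 6) mod 26
Mapping: 't'(19+6=25)->'z', 'v'(21+6=27, 27 mod 26=1)->'b', 'z'(25+6=31, 31 mod 26=5)->'f', 'a'(0+6=6)->'g', 'z'(25+6=31, 31 mod 26=5)->'f', 'b'(1+6=7)->'h'
Result: zbfgfh


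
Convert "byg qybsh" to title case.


Input string: 'byg qybsh'
Operation: capitalize first letter of each word
Word transformations: 'byg'->'Byg', 'qybsh'->'Qybsh'
Result: Byg Qybsh


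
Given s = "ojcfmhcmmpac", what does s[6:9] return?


Input string: 'ojcfmhcmmpac'
Operation: slice [6:9]
Extract characters: s[6]='c', s[7]='m', s[8]='m'
Result: cmm


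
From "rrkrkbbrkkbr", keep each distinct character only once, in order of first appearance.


Input: 'rrkrkbbrkkbr'
Operation: keep first occurrence of each character
Scan: s[0]='r' new -> keep; s[1]='r' seen -> skip; s[2]='k' new -> keep; s[3]='r' seen -> skip; s[4]='k' seen -> skip; s[5]='b' new -> keep; s[6]='b' seen -> skip; s[7]='r' seen -> skip; s[8]='k' seen -> skip; s[9]='k' seen -> skip; s[10]='b' seen -> skip; s[11]='r' seen -> skip
Result: rkb


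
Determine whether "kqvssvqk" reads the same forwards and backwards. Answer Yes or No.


Input string: 'kqvssvqk'
Reversed: 'kqvssvqk'
Compare pairs: s[0]='k' vs s[7]='k' (match), s[1]='q' vs s[6]='q' (match), s[2]='v' vs s[5]='v' (match), s[3]='s' vs s[4]='s' (match)
Palindrome: Yes


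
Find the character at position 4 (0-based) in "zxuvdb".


Input string: 'zxuvdb'
Operation: get character at index 4
Index mapping: s[0]='z', s[1]='x', s[2]='u', s[3]='v', s[4]='d'
Result: 'd'


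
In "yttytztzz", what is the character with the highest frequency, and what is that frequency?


Input: 'yttytztzz'
Operation: tally each character
Counts: 't':4, 'y':2, 'z':3
Maximum: 't' appears 4 times


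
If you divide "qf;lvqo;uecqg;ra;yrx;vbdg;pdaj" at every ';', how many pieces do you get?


Input string: 'qf;lvqo;uecqg;ra;yrx;vbdg;pdaj'
Delimiter: ';'
Split result: 'qf', 'lvqo', 'uecqg', 'ra', 'yrx', 'vbdg', 'pdaj'
Number of parts: 7


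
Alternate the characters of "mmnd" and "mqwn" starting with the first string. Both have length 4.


String 1: 'mmnd'
String 2: 'mqwn'
Operation: alternate characters
Pairs: 'm'+'m', 'm'+'q', 'n'+'w', 'd'+'n'
Result: mmmqnwdn


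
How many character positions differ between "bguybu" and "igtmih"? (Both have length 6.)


String 1: 'bguybu'
String 2: 'igtmih'
Compare each position: pos 0: 'b'!='i', pos 1: 'g'=='g', pos 2: 'u'!='t', pos 3: 'y'!='m', pos 4: 'b'!='i', pos 5: 'u'!='h'
Differing positions: 5
Hamming distance: 5


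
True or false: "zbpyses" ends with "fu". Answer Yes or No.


Input string: 'zbpyses'
Suffix to check: 'fu'
Last 2 characters of input: 'es'
Match: False
Result: No


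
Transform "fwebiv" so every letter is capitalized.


Input string: 'fwebiv'
Operation: convert each letter to uppercase
Mapping: 'f'->'F', 'w'->'W', 'e'->'E', 'b'->'B', 'i'->'I', 'v'->'V'
Result: FWEBIV


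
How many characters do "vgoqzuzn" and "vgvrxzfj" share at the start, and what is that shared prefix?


String 1: 'vgoqzuzn'
String 2: 'vgvrxzfj'
Compare position by position:
pos 0: 'v' vs 'v' match
pos 1: 'g' vs 'g' match
pos 2: 'o' vs 'v' differ -> stop
Longest common prefix: "vg" (length 2)


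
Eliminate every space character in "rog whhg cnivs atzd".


Input string: 'rog whhg cnivs atzd'
Operation: remove all spaces
Words: 'rog', 'whhg', 'cnivs', 'atzd'
Join without spaces: rogwhhgcnivsatzd


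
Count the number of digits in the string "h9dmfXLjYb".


Input string: 'h9dmfXLjYb'
Operation: count digit characters (0-9)
Scan: 'h', '9'(digit), 'd', 'm', 'f', 'X', 'L', 'j', 'Y', 'b'
Digits found: 1
Result: 1


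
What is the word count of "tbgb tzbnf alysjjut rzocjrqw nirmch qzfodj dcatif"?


Input string: 'tbgb tzbnf alysjjut rzocjrqw nirmch qzfodj dcatif'
Operation: split by spaces
Words found: 'tbgb', 'tzbnf', 'alysjjut', 'rzocjrqw', 'nirmch', 'qzfodj', 'dcatif'
Word count: 7


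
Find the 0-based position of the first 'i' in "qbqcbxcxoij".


Input string: 'qbqcbxcxoij'
Target: 'i'
Scanning left to right: s[0]='q', s[1]='b', s[2]='q', s[3]='c', s[4]='b', s[5]='x', s[6]='c', s[7]='x', s[8]='o', s[9]='i'
First match at index: 9


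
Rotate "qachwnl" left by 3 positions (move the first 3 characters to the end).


Input: 'qachwnl', shift = 3
Operation: split at index 3 and swap parts
Front part s[0:3] = 'qac'
Back part s[3:] = 'hwnl'
Rotated = back + front = 'hwnl' + 'qac'
Result: hwnlqac


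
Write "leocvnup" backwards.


Input string: 'leocvnup'
Operation: reverse character order
Original order: 'l' -> 'e' -> 'o' -> 'c' -> 'v' -> 'n' -> 'u' -> 'p'
Reversed order: 'p' -> 'u' -> 'n' -> 'v' -> 'c' -> 'o' -> 'e' -> 'l'
Result: punvcoel


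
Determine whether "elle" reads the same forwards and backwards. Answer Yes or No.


Input string: 'elle'
Reversed: 'elle'
Compare pairs: s[0]='e' vs s[3]='e' (match), s[1]='l' vs s[2]='l' (match)
Palindrome: Yes


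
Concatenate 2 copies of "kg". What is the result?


Input string: 'kg'
Operation: repeat 2 times
Concatenation: 'kg' + 'kg'
Result: kgkg


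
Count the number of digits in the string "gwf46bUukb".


Input string: 'gwf46bUukb'
Operation: count digit characters (0-9)
Scan: 'g', 'w', 'f', '4'(digit), '6'(digit), 'b', 'U', 'u', 'k', 'b'
Digits found: 2
Result: 2


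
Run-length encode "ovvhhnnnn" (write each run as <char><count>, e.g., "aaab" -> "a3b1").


Input: 'ovvhhnnnn'
Operation: identify consecutive runs
Runs: 'o' -> o1, 'vv' -> v2, 'hh' -> h2, 'nnnn' -> n4
Encoded: o1v2h2n4


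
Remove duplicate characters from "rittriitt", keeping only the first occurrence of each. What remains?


Input: 'rittriitt'
Operation: keep first occurrence of each character
Scan: s[0]='r' new -> keep; s[1]='i' new -> keep; s[2]='t' new -> keep; s[3]='t' seen -> skip; s[4]='r' seen -> skip; s[5]='i' seen -> skip; s[6]='i' seen -> skip; s[7]='t' seen -> skip; s[8]='t' seen -> skip
Result: rit


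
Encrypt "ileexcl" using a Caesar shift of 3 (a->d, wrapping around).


Input: 'ileexcl', shift = 3
Operation: for each letter, (position + 3) mod 26
Mapping: 'i'(8+3=11)->'l', 'l'(11+3=14)->'o', 'e'(4+3=7)->'h', 'e'(4+3=7)->'h', 'x'(23+3=26, 26 mod 26=0)->'a', 'c'(2+3=5)->'f', 'l'(11+3=14)->'o'
Result: lohhafo


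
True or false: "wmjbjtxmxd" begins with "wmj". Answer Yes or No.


Input string: 'wmjbjtxmxd'
Prefix to check: 'wmj'
First 3 characters of input: 'wmj'
Match: True
Result: Yes


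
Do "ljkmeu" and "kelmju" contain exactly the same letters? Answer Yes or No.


String 1: 'ljkmeu' -> sorted: 'ejklmu'
String 2: 'kelmju' -> sorted: 'ejklmu'
Compare sorted forms: 'ejklmu' == 'ejklmu'
Anagram: Yes


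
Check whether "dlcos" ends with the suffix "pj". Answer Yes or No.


Input string: 'dlcos'
Suffix to check: 'pj'
Last 2 characters of input: 'os'
Match: False
Result: No


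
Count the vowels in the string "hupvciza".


Input string: 'hupvciza'
Operation: count vowels (a, e, i, o, u)
Scan: s[0]='h', s[1]='u' (vowel), s[2]='p', s[3]='v', s[4]='c', s[5]='i' (vowel), s[6]='z', s[7]='a' (vowel)
Vowels found: 3
Result: 3
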